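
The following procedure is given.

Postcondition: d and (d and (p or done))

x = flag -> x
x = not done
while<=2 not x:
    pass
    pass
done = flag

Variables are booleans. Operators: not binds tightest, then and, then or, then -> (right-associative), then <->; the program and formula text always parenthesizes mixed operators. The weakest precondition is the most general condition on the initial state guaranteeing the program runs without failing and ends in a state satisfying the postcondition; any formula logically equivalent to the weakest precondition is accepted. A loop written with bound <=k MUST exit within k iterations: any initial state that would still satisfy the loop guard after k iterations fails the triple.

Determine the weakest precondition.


Working backward. After the program, the postcondition d and (d and (p or done)) must hold; in canonical form it is d and (p or done).
Before done := flag: d and (p or flag)
Before the loop (bound <=2), unroll the exhaustion recursion (WP_0 = exit-now case; WP_j = one more guarded iteration, up to j = 2):
  WP_0: x and d and (p or flag)
  WP_1: ((not x) -> (x and d and (p or flag))) and (x -> (d and (p or flag)))
  WP_2: ((not x) -> (((not x) -> (x and d and (p or flag))) and (x -> (d and (p or flag))))) and (x -> (d and (p or flag)))
So before the loop: ((not x) -> (((not x) -> (x and d and (p or flag))) and (x -> (d and (p or flag))))) and (x -> (d and (p or flag)))
Before x := not done: (done -> ((done -> ((not done) and d and (p or flag))) and ((not done) -> (d and (p or flag))))) and ((not done) -> (d and (p or flag)))
Before x := flag -> x: (done -> ((done -> ((not done) and d and (p or flag))) and ((not done) -> (d and (p or flag))))) and ((not done) -> (d and (p or flag)))
Answer: WP = (done -> ((done -> ((not done) and d and (p or flag))) and ((not done) -> (d and (p or flag))))) and ((not done) -> (d and (p or flag)))


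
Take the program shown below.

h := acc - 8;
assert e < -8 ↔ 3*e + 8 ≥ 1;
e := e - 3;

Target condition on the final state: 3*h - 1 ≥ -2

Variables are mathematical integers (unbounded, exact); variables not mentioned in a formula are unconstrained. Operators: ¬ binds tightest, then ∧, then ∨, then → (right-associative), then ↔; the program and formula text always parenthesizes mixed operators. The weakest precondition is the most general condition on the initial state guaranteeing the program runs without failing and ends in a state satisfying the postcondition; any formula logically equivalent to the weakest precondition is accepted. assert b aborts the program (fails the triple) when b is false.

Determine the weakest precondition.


Working backward. After the program, the postcondition 3*h - 1 ≥ -2 must hold; in canonical form it is 3*h ≥ -1.
Before e := e - 3: 3*h ≥ -1
Before assert e < -8 ↔ 3*e + 8 ≥ 1: (e < -8 ↔ 3*e ≥ -7) ∧ 3*h ≥ -1
Before h := acc - 8: (e < -8 ↔ 3*e ≥ -7) ∧ 3*acc ≥ 23
Answer: WP = (e < -8 ↔ 3*e ≥ -7) ∧ 3*acc ≥ 23


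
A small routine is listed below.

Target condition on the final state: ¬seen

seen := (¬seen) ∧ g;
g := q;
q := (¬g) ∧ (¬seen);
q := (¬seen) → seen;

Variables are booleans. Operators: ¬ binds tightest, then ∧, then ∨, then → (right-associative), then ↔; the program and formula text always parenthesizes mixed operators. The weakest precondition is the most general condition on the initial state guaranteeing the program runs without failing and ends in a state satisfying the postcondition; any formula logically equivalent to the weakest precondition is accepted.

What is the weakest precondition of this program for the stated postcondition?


Working backward. After the program, ¬seen must hold.
Before q := (¬seen) → seen: ¬seen
Before q := (¬g) ∧ (¬seen): ¬seen
Before g := q: ¬seen
Before seen := (¬seen) ∧ g: ¬((¬seen) ∧ g)
Answer: WP = ¬((¬seen) ∧ g)


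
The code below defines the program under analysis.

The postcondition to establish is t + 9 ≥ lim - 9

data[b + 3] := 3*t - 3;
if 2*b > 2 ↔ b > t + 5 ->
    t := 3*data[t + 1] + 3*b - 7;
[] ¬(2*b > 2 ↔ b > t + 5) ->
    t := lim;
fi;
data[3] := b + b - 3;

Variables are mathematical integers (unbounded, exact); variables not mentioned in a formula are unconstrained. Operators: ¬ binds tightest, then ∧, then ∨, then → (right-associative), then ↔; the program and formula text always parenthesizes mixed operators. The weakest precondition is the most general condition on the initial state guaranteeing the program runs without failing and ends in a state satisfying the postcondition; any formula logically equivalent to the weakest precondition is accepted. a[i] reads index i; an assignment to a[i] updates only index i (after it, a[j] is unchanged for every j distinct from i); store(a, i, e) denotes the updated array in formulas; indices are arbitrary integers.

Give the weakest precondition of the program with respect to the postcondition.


Working backward. After the program, the postcondition t + 9 ≥ lim - 9 must hold; in canonical form it is t ≥ lim - 18.
Before data[3] := b + b - 3: t ≥ lim - 18
Then branch requires 3*data[t + 1] + 3*b ≥ lim - 11; else branch requires true.
Before the if: (2*b > 2 ↔ b > t + 5) → 3*data[t + 1] + 3*b ≥ lim - 11
Before data[b + 3] := 3*t - 3: (2*b > 2 ↔ b > t + 5) → 3*store(data, b + 3, 3*t - 3)[t + 1] + 3*b ≥ lim - 11
Answer: WP = (2*b > 2 ↔ b > t + 5) → 3*store(data, b + 3, 3*t - 3)[t + 1] + 3*b ≥ lim - 11


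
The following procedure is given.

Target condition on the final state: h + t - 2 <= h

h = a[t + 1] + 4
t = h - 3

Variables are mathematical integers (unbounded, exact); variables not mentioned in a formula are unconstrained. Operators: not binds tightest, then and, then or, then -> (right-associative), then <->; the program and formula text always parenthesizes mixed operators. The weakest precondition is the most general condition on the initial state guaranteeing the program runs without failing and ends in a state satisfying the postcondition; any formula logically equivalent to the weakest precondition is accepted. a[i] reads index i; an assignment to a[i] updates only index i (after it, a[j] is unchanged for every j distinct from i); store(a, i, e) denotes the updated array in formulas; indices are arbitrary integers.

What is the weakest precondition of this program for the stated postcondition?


Working backward. After the program, the postcondition h + t - 2 <= h must hold; in canonical form it is t <= 2.
Before t := h - 3: h <= 5
Before h := a[t + 1] + 4: a[t + 1] <= 1
Answer: WP = a[t + 1] <= 1


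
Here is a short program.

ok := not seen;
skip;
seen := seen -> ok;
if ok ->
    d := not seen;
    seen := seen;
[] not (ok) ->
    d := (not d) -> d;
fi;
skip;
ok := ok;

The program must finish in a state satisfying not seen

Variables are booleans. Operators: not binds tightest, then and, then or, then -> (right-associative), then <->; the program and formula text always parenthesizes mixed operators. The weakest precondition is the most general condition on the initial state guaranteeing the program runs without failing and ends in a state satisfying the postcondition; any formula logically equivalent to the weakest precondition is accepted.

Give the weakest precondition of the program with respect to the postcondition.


Working backward. After the program, not seen must hold.
Before ok := ok: not seen
Before skip: not seen
Then branch requires not seen; else branch requires not seen.
Before the if: (ok -> (not seen)) and ((not ok) -> (not seen))
Before seen := seen -> ok: (ok -> (not (seen -> ok))) and ((not ok) -> (not (seen -> ok)))
Before skip: (ok -> (not (seen -> ok))) and ((not ok) -> (not (seen -> ok)))
Before ok := not seen: ((not seen) -> (not (seen -> (not seen)))) and (seen -> (not (seen -> (not seen))))
Answer: WP = ((not seen) -> (not (seen -> (not seen)))) and (seen -> (not (seen -> (not seen))))


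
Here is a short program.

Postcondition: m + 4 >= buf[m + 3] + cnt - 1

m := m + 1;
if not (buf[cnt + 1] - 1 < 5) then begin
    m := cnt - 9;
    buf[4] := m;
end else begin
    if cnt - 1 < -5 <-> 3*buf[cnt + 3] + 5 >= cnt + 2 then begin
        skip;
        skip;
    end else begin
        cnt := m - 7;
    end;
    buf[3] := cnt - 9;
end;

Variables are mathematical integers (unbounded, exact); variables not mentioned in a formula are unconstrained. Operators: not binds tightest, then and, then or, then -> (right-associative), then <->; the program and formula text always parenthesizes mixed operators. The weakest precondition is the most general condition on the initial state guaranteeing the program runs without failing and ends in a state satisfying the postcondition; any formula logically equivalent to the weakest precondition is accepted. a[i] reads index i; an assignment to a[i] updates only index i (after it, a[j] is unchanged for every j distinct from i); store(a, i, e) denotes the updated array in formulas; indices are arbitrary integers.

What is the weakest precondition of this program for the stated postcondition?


Working backward. After the program, the postcondition m + 4 >= buf[m + 3] + cnt - 1 must hold; in canonical form it is m >= buf[m + 3] + cnt - 5.
Then branch requires store(buf, 4, cnt - 9)[cnt - 6] <= -4; else branch requires ((cnt < -4 <-> 3*buf[cnt + 3] >= cnt - 3) -> m >= store(buf, 3, cnt - 9)[m + 3] + cnt - 5) and ((not (cnt < -4 <-> 3*buf[cnt + 3] >= cnt - 3)) -> store(buf, 3, m - 16)[m + 3] <= 12).
Before the if: ((not (buf[cnt + 1] < 6)) -> store(buf, 4, cnt - 9)[cnt - 6] <= -4) and (buf[cnt + 1] < 6 -> (((cnt < -4 <-> 3*buf[cnt + 3] >= cnt - 3) -> m >= store(buf, 3, cnt - 9)[m + 3] + cnt - 5) and ((not (cnt < -4 <-> 3*buf[cnt + 3] >= cnt - 3)) -> store(buf, 3, m - 16)[m + 3] <= 12)))
Before m := m + 1: ((not (buf[cnt + 1] < 6)) -> store(buf, 4, cnt - 9)[cnt - 6] <= -4) and (buf[cnt + 1] < 6 -> (((cnt < -4 <-> 3*buf[cnt + 3] >= cnt - 3) -> m >= store(buf, 3, cnt - 9)[m + 4] + cnt - 6) and ((not (cnt < -4 <-> 3*buf[cnt + 3] >= cnt - 3)) -> store(buf, 3, m - 15)[m + 4] <= 12)))
Answer: WP = ((not (buf[cnt + 1] < 6)) -> store(buf, 4, cnt - 9)[cnt - 6] <= -4) and (buf[cnt + 1] < 6 -> (((cnt < -4 <-> 3*buf[cnt + 3] >= cnt - 3) -> m >= store(buf, 3, cnt - 9)[m + 4] + cnt - 6) and ((not (cnt < -4 <-> 3*buf[cnt + 3] >= cnt - 3)) -> store(buf, 3, m - 15)[m + 4] <= 12)))


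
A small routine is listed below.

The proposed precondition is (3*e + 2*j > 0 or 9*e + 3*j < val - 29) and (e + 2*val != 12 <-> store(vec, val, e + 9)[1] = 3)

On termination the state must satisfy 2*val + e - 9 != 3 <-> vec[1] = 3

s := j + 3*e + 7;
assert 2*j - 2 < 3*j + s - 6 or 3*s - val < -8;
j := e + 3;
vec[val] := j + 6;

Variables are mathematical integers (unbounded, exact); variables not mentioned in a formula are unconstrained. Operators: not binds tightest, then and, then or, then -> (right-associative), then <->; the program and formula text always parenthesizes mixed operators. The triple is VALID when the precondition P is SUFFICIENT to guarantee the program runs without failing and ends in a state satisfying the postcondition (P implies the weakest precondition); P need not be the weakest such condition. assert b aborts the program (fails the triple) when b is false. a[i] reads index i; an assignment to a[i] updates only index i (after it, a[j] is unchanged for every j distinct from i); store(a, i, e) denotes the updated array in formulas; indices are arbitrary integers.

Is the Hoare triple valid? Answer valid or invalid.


Working backward. After the program, the postcondition 2*val + e - 9 != 3 <-> vec[1] = 3 must hold; in canonical form it is e + 2*val != 12 <-> vec[1] = 3.
Before vec[val] := j + 6: e + 2*val != 12 <-> store(vec, val, j + 6)[1] = 3
Before j := e + 3: e + 2*val != 12 <-> store(vec, val, e + 9)[1] = 3
Before assert 2*j - 2 < 3*j + s - 6 or 3*s - val < -8: (j + s > 4 or 3*s < val - 8) and (e + 2*val != 12 <-> store(vec, val, e + 9)[1] = 3)
Before s := j + 3*e + 7: (3*e + 2*j > -3 or 9*e + 3*j < val - 29) and (e + 2*val != 12 <-> store(vec, val, e + 9)[1] = 3)
The weakest precondition is (3*e + 2*j > -3 or 9*e + 3*j < val - 29) and (e + 2*val != 12 <-> store(vec, val, e + 9)[1] = 3).
Check whether (3*e + 2*j > 0 or 9*e + 3*j < val - 29) and (e + 2*val != 12 <-> store(vec, val, e + 9)[1] = 3) implies it.
Every state satisfying the precondition satisfies the weakest precondition: the implication holds.
Answer: valid


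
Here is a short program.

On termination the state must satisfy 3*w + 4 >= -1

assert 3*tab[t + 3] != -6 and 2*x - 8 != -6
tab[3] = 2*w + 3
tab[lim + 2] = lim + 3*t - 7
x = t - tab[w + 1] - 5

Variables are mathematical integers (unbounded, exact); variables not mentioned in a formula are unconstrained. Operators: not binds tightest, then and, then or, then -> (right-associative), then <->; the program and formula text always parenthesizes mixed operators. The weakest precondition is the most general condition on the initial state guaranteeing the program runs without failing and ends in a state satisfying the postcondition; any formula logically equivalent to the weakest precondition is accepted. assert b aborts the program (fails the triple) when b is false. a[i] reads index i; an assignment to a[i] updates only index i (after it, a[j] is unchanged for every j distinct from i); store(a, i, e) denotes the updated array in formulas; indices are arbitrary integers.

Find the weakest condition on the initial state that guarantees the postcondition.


Working backward. After the program, the postcondition 3*w + 4 >= -1 must hold; in canonical form it is 3*w >= -5.
Before x := t - tab[w + 1] - 5: 3*w >= -5
Before tab[lim + 2] := lim + 3*t - 7: 3*w >= -5
Before tab[3] := 2*w + 3: 3*w >= -5
Before assert 3*tab[t + 3] != -6 and 2*x - 8 != -6: 3*tab[t + 3] != -6 and 2*x != 2 and 3*w >= -5
Answer: WP = 3*tab[t + 3] != -6 and 2*x != 2 and 3*w >= -5


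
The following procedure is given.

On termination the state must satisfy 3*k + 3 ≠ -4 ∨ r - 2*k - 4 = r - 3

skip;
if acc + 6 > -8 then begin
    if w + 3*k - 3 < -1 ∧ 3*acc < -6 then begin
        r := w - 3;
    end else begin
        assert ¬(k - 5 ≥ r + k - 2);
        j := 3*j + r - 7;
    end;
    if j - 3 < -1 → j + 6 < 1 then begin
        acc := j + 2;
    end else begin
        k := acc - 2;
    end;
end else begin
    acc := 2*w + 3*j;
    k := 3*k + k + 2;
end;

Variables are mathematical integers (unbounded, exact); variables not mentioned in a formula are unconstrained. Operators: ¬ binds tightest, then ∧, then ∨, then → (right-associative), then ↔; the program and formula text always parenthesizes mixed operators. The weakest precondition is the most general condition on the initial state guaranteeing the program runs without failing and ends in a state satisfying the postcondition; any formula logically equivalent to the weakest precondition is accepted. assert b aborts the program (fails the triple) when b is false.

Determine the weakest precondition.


Working backward. After the program, the postcondition 3*k + 3 ≠ -4 ∨ r - 2*k - 4 = r - 3 must hold; in canonical form it is 3*k ≠ -7 ∨ 2*k = -1.
Then branch requires ((3*k + w < 2 ∧ 3*acc < -6) → (((j < 2 → j < -5) → (3*k ≠ -7 ∨ 2*k = -1)) ∧ ((¬(j < 2 → j < -5)) → (3*acc ≠ -1 ∨ 2*acc = 3)))) ∧ ((¬(3*k + w < 2 ∧ 3*acc < -6)) → ((¬(r ≤ -3)) ∧ ((3*j + r < 9 → 3*j + r < 2) → (3*k ≠ -7 ∨ 2*k = -1)) ∧ ((¬(3*j + r < 9 → 3*j + r < 2)) → (3*acc ≠ -1 ∨ 2*acc = 3)))); else branch requires 12*k ≠ -13 ∨ 8*k = -5.
Before the if: (acc > -14 → (((3*k + w < 2 ∧ 3*acc < -6) → (((j < 2 → j < -5) → (3*k ≠ -7 ∨ 2*k = -1)) ∧ ((¬(j < 2 → j < -5)) → (3*acc ≠ -1 ∨ 2*acc = 3)))) ∧ ((¬(3*k + w < 2 ∧ 3*acc < -6)) → ((¬(r ≤ -3)) ∧ ((3*j + r < 9 → 3*j + r < 2) → (3*k ≠ -7 ∨ 2*k = -1)) ∧ ((¬(3*j + r < 9 → 3*j + r < 2)) → (3*acc ≠ -1 ∨ 2*acc = 3)))))) ∧ ((¬(acc > -14)) → (12*k ≠ -13 ∨ 8*k = -5))
Before skip: (acc > -14 → (((3*k + w < 2 ∧ 3*acc < -6) → (((j < 2 → j < -5) → (3*k ≠ -7 ∨ 2*k = -1)) ∧ ((¬(j < 2 → j < -5)) → (3*acc ≠ -1 ∨ 2*acc = 3)))) ∧ ((¬(3*k + w < 2 ∧ 3*acc < -6)) → ((¬(r ≤ -3)) ∧ ((3*j + r < 9 → 3*j + r < 2) → (3*k ≠ -7 ∨ 2*k = -1)) ∧ ((¬(3*j + r < 9 → 3*j + r < 2)) → (3*acc ≠ -1 ∨ 2*acc = 3)))))) ∧ ((¬(acc > -14)) → (12*k ≠ -13 ∨ 8*k = -5))
Answer: WP = (acc > -14 → (((3*k + w < 2 ∧ 3*acc < -6) → (((j < 2 → j < -5) → (3*k ≠ -7 ∨ 2*k = -1)) ∧ ((¬(j < 2 → j < -5)) → (3*acc ≠ -1 ∨ 2*acc = 3)))) ∧ ((¬(3*k + w < 2 ∧ 3*acc < -6)) → ((¬(r ≤ -3)) ∧ ((3*j + r < 9 → 3*j + r < 2) → (3*k ≠ -7 ∨ 2*k = -1)) ∧ ((¬(3*j + r < 9 → 3*j + r < 2)) → (3*acc ≠ -1 ∨ 2*acc = 3)))))) ∧ ((¬(acc > -14)) → (12*k ≠ -13 ∨ 8*k = -5))


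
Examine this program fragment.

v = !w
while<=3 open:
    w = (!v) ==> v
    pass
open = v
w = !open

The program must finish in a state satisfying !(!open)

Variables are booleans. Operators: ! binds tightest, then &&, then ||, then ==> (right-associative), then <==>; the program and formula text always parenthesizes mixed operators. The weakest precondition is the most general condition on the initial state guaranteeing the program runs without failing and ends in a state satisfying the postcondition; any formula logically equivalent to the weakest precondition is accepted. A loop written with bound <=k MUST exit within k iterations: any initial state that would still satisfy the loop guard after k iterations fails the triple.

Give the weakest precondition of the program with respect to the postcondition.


Working backward. After the program, the postcondition !(!open) must hold; in canonical form it is open.
Before w := !open: open
Before open := v: v
Before the loop (bound <=3), unroll the exhaustion recursion (WP_0 = exit-now case; WP_j = one more guarded iteration, up to j = 3):
  WP_0: (!open) && v
  WP_1: (open ==> ((!open) && v)) && ((!open) ==> v)
  WP_2: (open ==> ((open ==> ((!open) && v)) && ((!open) ==> v))) && ((!open) ==> v)
  WP_3: (open ==> ((open ==> ((open ==> ((!open) && v)) && ((!open) ==> v))) && ((!open) ==> v))) && ((!open) ==> v)
So before the loop: (open ==> ((open ==> ((open ==> ((!open) && v)) && ((!open) ==> v))) && ((!open) ==> v))) && ((!open) ==> v)
Before v := !w: (open ==> ((open ==> ((open ==> ((!open) && (!w))) && ((!open) ==> (!w)))) && ((!open) ==> (!w)))) && ((!open) ==> (!w))
Answer: WP = (open ==> ((open ==> ((open ==> ((!open) && (!w))) && ((!open) ==> (!w)))) && ((!open) ==> (!w)))) && ((!open) ==> (!w))


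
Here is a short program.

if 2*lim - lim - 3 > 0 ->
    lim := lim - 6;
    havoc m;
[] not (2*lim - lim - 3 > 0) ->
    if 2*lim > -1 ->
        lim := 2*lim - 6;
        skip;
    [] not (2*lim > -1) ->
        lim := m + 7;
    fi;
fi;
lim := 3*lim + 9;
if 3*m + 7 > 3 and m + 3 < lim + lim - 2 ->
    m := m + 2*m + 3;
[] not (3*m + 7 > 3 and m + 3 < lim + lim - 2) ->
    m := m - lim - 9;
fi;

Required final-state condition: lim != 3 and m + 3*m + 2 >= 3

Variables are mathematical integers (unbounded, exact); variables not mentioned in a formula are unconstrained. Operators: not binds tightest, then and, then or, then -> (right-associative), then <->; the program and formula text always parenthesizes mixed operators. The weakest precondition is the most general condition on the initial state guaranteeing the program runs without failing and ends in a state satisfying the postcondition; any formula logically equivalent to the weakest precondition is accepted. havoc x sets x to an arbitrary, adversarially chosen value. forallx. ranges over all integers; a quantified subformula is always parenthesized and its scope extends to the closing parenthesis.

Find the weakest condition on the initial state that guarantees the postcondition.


Working backward. After the program, the postcondition lim != 3 and m + 3*m + 2 >= 3 must hold; in canonical form it is lim != 3 and 4*m >= 1.
Then branch requires lim != 3 and 12*m >= -11; else branch requires lim != 3 and 4*m >= 4*lim + 37.
Before the if: ((3*m > -4 and m < 2*lim - 5) -> (lim != 3 and 12*m >= -11)) and ((not (3*m > -4 and m < 2*lim - 5)) -> (lim != 3 and 4*m >= 4*lim + 37))
Before lim := 3*lim + 9: ((3*m > -4 and m < 6*lim + 13) -> (3*lim != -6 and 12*m >= -11)) and ((not (3*m > -4 and m < 6*lim + 13)) -> (3*lim != -6 and 4*m >= 12*lim + 73))
Then branch requires forall m_1. (((3*m_1 > -4 and m_1 < 6*lim - 23) -> (3*lim != 12 and 12*m_1 >= -11)) and ((not (3*m_1 > -4 and m_1 < 6*lim - 23)) -> (3*lim != 12 and 4*m_1 >= 12*lim + 1))); else branch requires (2*lim > -1 -> (((3*m > -4 and m < 12*lim - 23) -> (6*lim != 12 and 12*m >= -11)) and ((not (3*m > -4 and m < 12*lim - 23)) -> (6*lim != 12 and 4*m >= 24*lim + 1)))) and ((not (2*lim > -1)) -> (((3*m > -4 and 5*m > -55) -> (3*m != -27 and 12*m >= -11)) and ((not (3*m > -4 and 5*m > -55)) -> (3*m != -27 and 8*m <= -157)))).
Before the if: (lim > 3 -> (forall m_1. (((3*m_1 > -4 and m_1 < 6*lim - 23) -> (3*lim != 12 and 12*m_1 >= -11)) and ((not (3*m_1 > -4 and m_1 < 6*lim - 23)) -> (3*lim != 12 and 4*m_1 >= 12*lim + 1))))) and ((not (lim > 3)) -> ((2*lim > -1 -> (((3*m > -4 and m < 12*lim - 23) -> (6*lim != 12 and 12*m >= -11)) and ((not (3*m > -4 and m < 12*lim - 23)) -> (6*lim != 12 and 4*m >= 24*lim + 1)))) and ((not (2*lim > -1)) -> (((3*m > -4 and 5*m > -55) -> (3*m != -27 and 12*m >= -11)) and ((not (3*m > -4 and 5*m > -55)) -> (3*m != -27 and 8*m <= -157))))))
Answer: WP = (lim > 3 -> (forall m_1. (((3*m_1 > -4 and m_1 < 6*lim - 23) -> (3*lim != 12 and 12*m_1 >= -11)) and ((not (3*m_1 > -4 and m_1 < 6*lim - 23)) -> (3*lim != 12 and 4*m_1 >= 12*lim + 1))))) and ((not (lim > 3)) -> ((2*lim > -1 -> (((3*m > -4 and m < 12*lim - 23) -> (6*lim != 12 and 12*m >= -11)) and ((not (3*m > -4 and m < 12*lim - 23)) -> (6*lim != 12 and 4*m >= 24*lim + 1)))) and ((not (2*lim > -1)) -> (((3*m > -4 and 5*m > -55) -> (3*m != -27 and 12*m >= -11)) and ((not (3*m > -4 and 5*m > -55)) -> (3*m != -27 and 8*m <= -157))))))


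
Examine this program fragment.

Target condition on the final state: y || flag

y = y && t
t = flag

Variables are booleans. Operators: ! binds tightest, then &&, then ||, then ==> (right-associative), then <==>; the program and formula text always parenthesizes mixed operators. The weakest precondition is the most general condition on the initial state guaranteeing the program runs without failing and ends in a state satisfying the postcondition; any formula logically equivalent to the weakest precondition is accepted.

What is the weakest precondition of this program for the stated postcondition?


Working backward. After the program, y || flag must hold.
Before t := flag: y || flag
Before y := y && t: (y && t) || flag
Answer: WP = (y && t) || flag


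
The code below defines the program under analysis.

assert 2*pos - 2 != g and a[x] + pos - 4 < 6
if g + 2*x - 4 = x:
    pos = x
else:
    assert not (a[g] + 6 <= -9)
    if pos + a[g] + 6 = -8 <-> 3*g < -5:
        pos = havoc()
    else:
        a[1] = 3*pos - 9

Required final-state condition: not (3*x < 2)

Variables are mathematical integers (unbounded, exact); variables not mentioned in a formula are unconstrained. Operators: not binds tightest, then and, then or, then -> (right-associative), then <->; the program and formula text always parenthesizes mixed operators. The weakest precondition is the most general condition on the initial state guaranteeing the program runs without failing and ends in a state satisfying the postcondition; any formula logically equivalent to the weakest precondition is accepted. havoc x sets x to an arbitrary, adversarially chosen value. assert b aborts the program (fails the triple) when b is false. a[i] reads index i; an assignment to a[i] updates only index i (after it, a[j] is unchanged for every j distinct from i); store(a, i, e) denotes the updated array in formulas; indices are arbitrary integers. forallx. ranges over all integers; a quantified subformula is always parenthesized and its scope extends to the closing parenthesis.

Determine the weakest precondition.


Working backward. After the program, not (3*x < 2) must hold.
Then branch requires not (3*x < 2); else branch requires (not (a[g] <= -15)) and ((a[g] + pos = -14 <-> 3*g < -5) -> (not (3*x < 2))) and ((not (a[g] + pos = -14 <-> 3*g < -5)) -> (not (3*x < 2))).
Before the if: (g + x = 4 -> (not (3*x < 2))) and ((not (g + x = 4)) -> ((not (a[g] <= -15)) and ((a[g] + pos = -14 <-> 3*g < -5) -> (not (3*x < 2))) and ((not (a[g] + pos = -14 <-> 3*g < -5)) -> (not (3*x < 2)))))
Before assert 2*pos - 2 != g and a[x] + pos - 4 < 6: 2*pos != g + 2 and a[x] + pos < 10 and (g + x = 4 -> (not (3*x < 2))) and ((not (g + x = 4)) -> ((not (a[g] <= -15)) and ((a[g] + pos = -14 <-> 3*g < -5) -> (not (3*x < 2))) and ((not (a[g] + pos = -14 <-> 3*g < -5)) -> (not (3*x < 2)))))
Answer: WP = 2*pos != g + 2 and a[x] + pos < 10 and (g + x = 4 -> (not (3*x < 2))) and ((not (g + x = 4)) -> ((not (a[g] <= -15)) and ((a[g] + pos = -14 <-> 3*g < -5) -> (not (3*x < 2))) and ((not (a[g] + pos = -14 <-> 3*g < -5)) -> (not (3*x < 2)))))


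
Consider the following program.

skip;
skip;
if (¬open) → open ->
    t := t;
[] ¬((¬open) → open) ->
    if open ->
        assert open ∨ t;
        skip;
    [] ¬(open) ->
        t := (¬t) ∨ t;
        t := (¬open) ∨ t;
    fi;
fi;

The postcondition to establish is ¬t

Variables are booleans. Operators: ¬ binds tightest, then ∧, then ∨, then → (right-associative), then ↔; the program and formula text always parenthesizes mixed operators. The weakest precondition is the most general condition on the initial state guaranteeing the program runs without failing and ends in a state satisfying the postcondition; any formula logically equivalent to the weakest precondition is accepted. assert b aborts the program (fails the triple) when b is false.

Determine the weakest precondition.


Working backward. After the program, ¬t must hold.
Then branch requires ¬t; else branch requires (open → ((open ∨ t) ∧ (¬t))) ∧ open.
Before the if: (((¬open) → open) → (¬t)) ∧ ((¬((¬open) → open)) → ((open → ((open ∨ t) ∧ (¬t))) ∧ open))
Before skip: (((¬open) → open) → (¬t)) ∧ ((¬((¬open) → open)) → ((open → ((open ∨ t) ∧ (¬t))) ∧ open))
Before skip: (((¬open) → open) → (¬t)) ∧ ((¬((¬open) → open)) → ((open → ((open ∨ t) ∧ (¬t))) ∧ open))
Answer: WP = (((¬open) → open) → (¬t)) ∧ ((¬((¬open) → open)) → ((open → ((open ∨ t) ∧ (¬t))) ∧ open))


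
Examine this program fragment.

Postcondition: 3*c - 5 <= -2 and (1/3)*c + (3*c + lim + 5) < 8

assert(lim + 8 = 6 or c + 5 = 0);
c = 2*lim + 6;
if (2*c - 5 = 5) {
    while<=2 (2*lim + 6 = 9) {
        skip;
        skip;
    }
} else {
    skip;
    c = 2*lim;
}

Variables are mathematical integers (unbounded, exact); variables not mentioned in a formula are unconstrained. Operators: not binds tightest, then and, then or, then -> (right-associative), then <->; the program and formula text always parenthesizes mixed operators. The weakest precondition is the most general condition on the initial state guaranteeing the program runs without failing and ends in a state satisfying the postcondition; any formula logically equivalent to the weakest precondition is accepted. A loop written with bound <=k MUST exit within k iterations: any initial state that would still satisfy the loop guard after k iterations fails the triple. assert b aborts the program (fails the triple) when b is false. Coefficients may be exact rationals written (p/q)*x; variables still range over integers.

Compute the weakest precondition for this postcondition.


Working backward. After the program, the postcondition 3*c - 5 <= -2 and (1/3)*c + (3*c + lim + 5) < 8 must hold; in canonical form it is 3*c <= 3 and (10/3)*c + lim < 3.
Then branch requires (2*lim = 3 -> ((2*lim = 3 -> ((not (2*lim = 3)) and 3*c <= 3 and (10/3)*c + lim < 3)) and ((not (2*lim = 3)) -> (3*c <= 3 and (10/3)*c + lim < 3)))) and ((not (2*lim = 3)) -> (3*c <= 3 and (10/3)*c + lim < 3)); else branch requires 6*lim <= 3 and (23/3)*lim < 3.
Before the if: (2*c = 10 -> ((2*lim = 3 -> ((2*lim = 3 -> ((not (2*lim = 3)) and 3*c <= 3 and (10/3)*c + lim < 3)) and ((not (2*lim = 3)) -> (3*c <= 3 and (10/3)*c + lim < 3)))) and ((not (2*lim = 3)) -> (3*c <= 3 and (10/3)*c + lim < 3)))) and ((not (2*c = 10)) -> (6*lim <= 3 and (23/3)*lim < 3))
Before c := 2*lim + 6: (4*lim = -2 -> ((2*lim = 3 -> ((2*lim = 3 -> ((not (2*lim = 3)) and 6*lim <= -15 and (23/3)*lim < -17)) and ((not (2*lim = 3)) -> (6*lim <= -15 and (23/3)*lim < -17)))) and ((not (2*lim = 3)) -> (6*lim <= -15 and (23/3)*lim < -17)))) and ((not (4*lim = -2)) -> (6*lim <= 3 and (23/3)*lim < 3))
Before assert lim + 8 = 6 or c + 5 = 0: (lim = -2 or c = -5) and (4*lim = -2 -> ((2*lim = 3 -> ((2*lim = 3 -> ((not (2*lim = 3)) and 6*lim <= -15 and (23/3)*lim < -17)) and ((not (2*lim = 3)) -> (6*lim <= -15 and (23/3)*lim < -17)))) and ((not (2*lim = 3)) -> (6*lim <= -15 and (23/3)*lim < -17)))) and ((not (4*lim = -2)) -> (6*lim <= 3 and (23/3)*lim < 3))
Answer: WP = (lim = -2 or c = -5) and (4*lim = -2 -> ((2*lim = 3 -> ((2*lim = 3 -> ((not (2*lim = 3)) and 6*lim <= -15 and (23/3)*lim < -17)) and ((not (2*lim = 3)) -> (6*lim <= -15 and (23/3)*lim < -17)))) and ((not (2*lim = 3)) -> (6*lim <= -15 and (23/3)*lim < -17)))) and ((not (4*lim = -2)) -> (6*lim <= 3 and (23/3)*lim < 3))


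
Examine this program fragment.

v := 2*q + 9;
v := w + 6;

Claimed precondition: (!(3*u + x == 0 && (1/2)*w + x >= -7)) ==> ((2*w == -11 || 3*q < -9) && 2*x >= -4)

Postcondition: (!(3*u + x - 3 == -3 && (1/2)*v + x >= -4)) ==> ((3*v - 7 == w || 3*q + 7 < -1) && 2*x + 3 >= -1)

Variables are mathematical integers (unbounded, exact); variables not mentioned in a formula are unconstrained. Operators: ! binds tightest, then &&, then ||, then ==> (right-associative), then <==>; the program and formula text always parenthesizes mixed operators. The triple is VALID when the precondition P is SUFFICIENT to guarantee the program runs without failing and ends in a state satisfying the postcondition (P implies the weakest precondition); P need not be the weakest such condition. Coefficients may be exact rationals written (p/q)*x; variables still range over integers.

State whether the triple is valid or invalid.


Working backward. After the program, the postcondition (!(3*u + x - 3 == -3 && (1/2)*v + x >= -4)) ==> ((3*v - 7 == w || 3*q + 7 < -1) && 2*x + 3 >= -1) must hold; in canonical form it is (!(3*u + x == 0 && (1/2)*v + x >= -4)) ==> ((3*v == w + 7 || 3*q < -8) && 2*x >= -4).
Before v := w + 6: (!(3*u + x == 0 && (1/2)*w + x >= -7)) ==> ((2*w == -11 || 3*q < -8) && 2*x >= -4)
Before v := 2*q + 9: (!(3*u + x == 0 && (1/2)*w + x >= -7)) ==> ((2*w == -11 || 3*q < -8) && 2*x >= -4)
The weakest precondition is (!(3*u + x == 0 && (1/2)*w + x >= -7)) ==> ((2*w == -11 || 3*q < -8) && 2*x >= -4).
Check whether (!(3*u + x == 0 && (1/2)*w + x >= -7)) ==> ((2*w == -11 || 3*q < -9) && 2*x >= -4) implies it.
Every state satisfying the precondition satisfies the weakest precondition: the implication holds.
Answer: valid


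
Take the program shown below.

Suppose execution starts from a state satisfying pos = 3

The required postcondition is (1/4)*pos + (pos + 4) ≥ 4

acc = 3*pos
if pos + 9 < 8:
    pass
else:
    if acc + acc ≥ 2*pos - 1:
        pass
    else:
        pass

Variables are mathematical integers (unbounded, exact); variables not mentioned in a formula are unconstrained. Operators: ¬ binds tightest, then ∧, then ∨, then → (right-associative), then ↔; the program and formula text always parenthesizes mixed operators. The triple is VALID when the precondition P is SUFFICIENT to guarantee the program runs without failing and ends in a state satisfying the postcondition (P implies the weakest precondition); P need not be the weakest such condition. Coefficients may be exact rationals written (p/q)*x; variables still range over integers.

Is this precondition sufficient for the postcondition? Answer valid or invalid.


Working backward. After the program, the postcondition (1/4)*pos + (pos + 4) ≥ 4 must hold; in canonical form it is (5/4)*pos ≥ 0.
Then branch requires (5/4)*pos ≥ 0; else branch requires (2*acc ≥ 2*pos - 1 → (5/4)*pos ≥ 0) ∧ ((¬(2*acc ≥ 2*pos - 1)) → (5/4)*pos ≥ 0).
Before the if: (pos < -1 → (5/4)*pos ≥ 0) ∧ ((¬(pos < -1)) → ((2*acc ≥ 2*pos - 1 → (5/4)*pos ≥ 0) ∧ ((¬(2*acc ≥ 2*pos - 1)) → (5/4)*pos ≥ 0)))
Before acc := 3*pos: (pos < -1 → (5/4)*pos ≥ 0) ∧ ((¬(pos < -1)) → ((4*pos ≥ -1 → (5/4)*pos ≥ 0) ∧ ((¬(4*pos ≥ -1)) → (5/4)*pos ≥ 0)))
The weakest precondition is (pos < -1 → (5/4)*pos ≥ 0) ∧ ((¬(pos < -1)) → ((4*pos ≥ -1 → (5/4)*pos ≥ 0) ∧ ((¬(4*pos ≥ -1)) → (5/4)*pos ≥ 0))).
Check whether pos = 3 implies it.
Every state satisfying the precondition satisfies the weakest precondition: the implication holds.
Answer: valid


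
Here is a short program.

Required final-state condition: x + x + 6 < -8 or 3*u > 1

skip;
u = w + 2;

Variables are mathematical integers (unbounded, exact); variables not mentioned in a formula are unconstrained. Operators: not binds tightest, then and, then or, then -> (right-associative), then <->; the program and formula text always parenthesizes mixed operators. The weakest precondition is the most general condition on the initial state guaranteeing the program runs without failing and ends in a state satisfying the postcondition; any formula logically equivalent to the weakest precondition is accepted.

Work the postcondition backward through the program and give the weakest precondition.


Working backward. After the program, the postcondition x + x + 6 < -8 or 3*u > 1 must hold; in canonical form it is 2*x < -14 or 3*u > 1.
Before u := w + 2: 2*x < -14 or 3*w > -5
Before skip: 2*x < -14 or 3*w > -5
Answer: WP = 2*x < -14 or 3*w > -5


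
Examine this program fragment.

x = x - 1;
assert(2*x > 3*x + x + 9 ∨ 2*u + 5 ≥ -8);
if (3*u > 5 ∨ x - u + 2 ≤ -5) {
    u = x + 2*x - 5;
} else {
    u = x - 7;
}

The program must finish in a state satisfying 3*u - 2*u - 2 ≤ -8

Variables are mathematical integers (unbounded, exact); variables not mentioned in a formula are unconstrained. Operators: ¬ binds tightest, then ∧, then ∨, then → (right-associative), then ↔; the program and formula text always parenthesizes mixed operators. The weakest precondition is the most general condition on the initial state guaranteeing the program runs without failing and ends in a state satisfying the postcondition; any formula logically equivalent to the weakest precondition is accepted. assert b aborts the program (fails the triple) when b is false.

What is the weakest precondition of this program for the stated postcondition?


Working backward. After the program, the postcondition 3*u - 2*u - 2 ≤ -8 must hold; in canonical form it is u ≤ -6.
Then branch requires 3*x ≤ -1; else branch requires x ≤ 1.
Before the if: ((3*u > 5 ∨ x ≤ u - 7) → 3*x ≤ -1) ∧ ((¬(3*u > 5 ∨ x ≤ u - 7)) → x ≤ 1)
Before assert 2*x > 3*x + x + 9 ∨ 2*u + 5 ≥ -8: (2*x < -9 ∨ 2*u ≥ -13) ∧ ((3*u > 5 ∨ x ≤ u - 7) → 3*x ≤ -1) ∧ ((¬(3*u > 5 ∨ x ≤ u - 7)) → x ≤ 1)
Before x := x - 1: (2*x < -7 ∨ 2*u ≥ -13) ∧ ((3*u > 5 ∨ x ≤ u - 6) → 3*x ≤ 2) ∧ ((¬(3*u > 5 ∨ x ≤ u - 6)) → x ≤ 2)
Answer: WP = (2*x < -7 ∨ 2*u ≥ -13) ∧ ((3*u > 5 ∨ x ≤ u - 6) → 3*x ≤ 2) ∧ ((¬(3*u > 5 ∨ x ≤ u - 6)) → x ≤ 2)


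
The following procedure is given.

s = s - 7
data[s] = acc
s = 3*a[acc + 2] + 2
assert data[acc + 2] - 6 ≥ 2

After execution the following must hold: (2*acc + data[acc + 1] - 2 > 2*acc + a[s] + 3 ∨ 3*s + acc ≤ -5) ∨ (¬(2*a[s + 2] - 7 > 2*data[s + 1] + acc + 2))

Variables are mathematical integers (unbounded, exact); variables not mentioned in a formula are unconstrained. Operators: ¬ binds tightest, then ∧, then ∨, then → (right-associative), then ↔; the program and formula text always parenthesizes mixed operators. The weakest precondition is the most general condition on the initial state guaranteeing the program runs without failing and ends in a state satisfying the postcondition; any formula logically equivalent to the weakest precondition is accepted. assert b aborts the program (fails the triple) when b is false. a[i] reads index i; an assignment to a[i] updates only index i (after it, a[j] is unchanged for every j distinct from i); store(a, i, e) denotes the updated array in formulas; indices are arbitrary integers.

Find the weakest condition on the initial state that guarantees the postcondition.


Working backward. After the program, the postcondition (2*acc + data[acc + 1] - 2 > 2*acc + a[s] + 3 ∨ 3*s + acc ≤ -5) ∨ (¬(2*a[s + 2] - 7 > 2*data[s + 1] + acc + 2)) must hold; in canonical form it is data[acc + 1] > a[s] + 5 ∨ acc + 3*s ≤ -5 ∨ (¬(2*a[s + 2] > 2*data[s + 1] + acc + 9)).
Before assert data[acc + 2] - 6 ≥ 2: data[acc + 2] ≥ 8 ∧ (data[acc + 1] > a[s] + 5 ∨ acc + 3*s ≤ -5 ∨ (¬(2*a[s + 2] > 2*data[s + 1] + acc + 9)))
Before s := 3*a[acc + 2] + 2: data[acc + 2] ≥ 8 ∧ (data[acc + 1] > a[3*a[acc + 2] + 2] + 5 ∨ 9*a[acc + 2] + acc ≤ -11 ∨ (¬(2*a[3*a[acc + 2] + 4] > 2*data[3*a[acc + 2] + 3] + acc + 9)))
Before data[s] := acc: store(data, s, acc)[acc + 2] ≥ 8 ∧ (store(data, s, acc)[acc + 1] > a[3*a[acc + 2] + 2] + 5 ∨ 9*a[acc + 2] + acc ≤ -11 ∨ (¬(2*a[3*a[acc + 2] + 4] > 2*store(data, s, acc)[3*a[acc + 2] + 3] + acc + 9)))
Before s := s - 7: store(data, s - 7, acc)[acc + 2] ≥ 8 ∧ (store(data, s - 7, acc)[acc + 1] > a[3*a[acc + 2] + 2] + 5 ∨ 9*a[acc + 2] + acc ≤ -11 ∨ (¬(2*a[3*a[acc + 2] + 4] > 2*store(data, s - 7, acc)[3*a[acc + 2] + 3] + acc + 9)))
Answer: WP = store(data, s - 7, acc)[acc + 2] ≥ 8 ∧ (store(data, s - 7, acc)[acc + 1] > a[3*a[acc + 2] + 2] + 5 ∨ 9*a[acc + 2] + acc ≤ -11 ∨ (¬(2*a[3*a[acc + 2] + 4] > 2*store(data, s - 7, acc)[3*a[acc + 2] + 3] + acc + 9)))


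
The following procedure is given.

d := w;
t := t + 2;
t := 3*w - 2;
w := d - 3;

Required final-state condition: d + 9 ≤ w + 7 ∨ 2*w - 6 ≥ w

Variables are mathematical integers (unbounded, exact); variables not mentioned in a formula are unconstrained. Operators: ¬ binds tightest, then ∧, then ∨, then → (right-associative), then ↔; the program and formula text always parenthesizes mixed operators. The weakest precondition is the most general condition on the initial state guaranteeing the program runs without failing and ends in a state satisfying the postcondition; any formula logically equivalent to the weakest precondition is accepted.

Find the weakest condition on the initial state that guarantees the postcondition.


Working backward. After the program, the postcondition d + 9 ≤ w + 7 ∨ 2*w - 6 ≥ w must hold; in canonical form it is d ≤ w - 2 ∨ w ≥ 6.
Before w := d - 3: d ≥ 9
Before t := 3*w - 2: d ≥ 9
Before t := t + 2: d ≥ 9
Before d := w: w ≥ 9
Answer: WP = w ≥ 9


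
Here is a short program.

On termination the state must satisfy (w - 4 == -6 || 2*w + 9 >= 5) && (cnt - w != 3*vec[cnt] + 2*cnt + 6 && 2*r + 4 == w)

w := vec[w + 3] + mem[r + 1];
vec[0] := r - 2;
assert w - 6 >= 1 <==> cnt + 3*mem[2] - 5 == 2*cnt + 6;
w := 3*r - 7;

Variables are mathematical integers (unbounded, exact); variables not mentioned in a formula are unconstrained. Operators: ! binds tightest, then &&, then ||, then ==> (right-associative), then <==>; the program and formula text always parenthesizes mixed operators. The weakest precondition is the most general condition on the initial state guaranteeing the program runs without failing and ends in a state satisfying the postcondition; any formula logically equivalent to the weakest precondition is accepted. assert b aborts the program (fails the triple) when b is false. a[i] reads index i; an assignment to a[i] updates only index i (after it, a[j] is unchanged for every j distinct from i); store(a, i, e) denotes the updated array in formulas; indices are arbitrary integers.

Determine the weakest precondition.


Working backward. After the program, the postcondition (w - 4 == -6 || 2*w + 9 >= 5) && (cnt - w != 3*vec[cnt] + 2*cnt + 6 && 2*r + 4 == w) must hold; in canonical form it is (w == -2 || 2*w >= -4) && 3*vec[cnt] + cnt + w != -6 && 2*r == w - 4.
Before w := 3*r - 7: (3*r == 5 || 6*r >= 10) && 3*vec[cnt] + cnt + 3*r != 1 && r == 11
Before assert w - 6 >= 1 <==> cnt + 3*mem[2] - 5 == 2*cnt + 6: (w >= 7 <==> 3*mem[2] == cnt + 11) && (3*r == 5 || 6*r >= 10) && 3*vec[cnt] + cnt + 3*r != 1 && r == 11
Before vec[0] := r - 2: (w >= 7 <==> 3*mem[2] == cnt + 11) && (3*r == 5 || 6*r >= 10) && 3*store(vec, 0, r - 2)[cnt] + cnt + 3*r != 1 && r == 11
Before w := vec[w + 3] + mem[r + 1]: (mem[r + 1] + vec[w + 3] >= 7 <==> 3*mem[2] == cnt + 11) && (3*r == 5 || 6*r >= 10) && 3*store(vec, 0, r - 2)[cnt] + cnt + 3*r != 1 && r == 11
Answer: WP = (mem[r + 1] + vec[w + 3] >= 7 <==> 3*mem[2] == cnt + 11) && (3*r == 5 || 6*r >= 10) && 3*store(vec, 0, r - 2)[cnt] + cnt + 3*r != 1 && r == 11
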